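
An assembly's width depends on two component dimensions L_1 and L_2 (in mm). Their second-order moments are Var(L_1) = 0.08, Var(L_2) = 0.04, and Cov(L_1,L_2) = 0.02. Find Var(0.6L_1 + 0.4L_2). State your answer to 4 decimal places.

0.0448

Var(0.6L_1 + 0.4L_2) = (0.6)²·Var(L_1) + (0.4)²·Var(L_2) + 2·(0.6)·(0.4)·Cov(L_1,L_2)
= 0.36·0.08 + 0.16·0.04 + 0.48·0.02 = 0.0448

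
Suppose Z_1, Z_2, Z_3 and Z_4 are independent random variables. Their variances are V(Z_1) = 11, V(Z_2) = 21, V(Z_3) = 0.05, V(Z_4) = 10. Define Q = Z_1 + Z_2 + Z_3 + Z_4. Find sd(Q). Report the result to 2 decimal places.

By independence, V(Q) = (1)²V(Z_1) + (1)²V(Z_2) + (1)²V(Z_3) + (1)²V(Z_4)
= (1)²·11 + (1)²·21 + (1)²·0.05 + (1)²·10 = 42.05
sd(Q) = √42.05 ≈ 6.48

6.48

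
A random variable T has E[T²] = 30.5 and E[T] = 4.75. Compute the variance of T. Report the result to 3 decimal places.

var(T) = 30.5 − (4.75)² = 7.9375

7.938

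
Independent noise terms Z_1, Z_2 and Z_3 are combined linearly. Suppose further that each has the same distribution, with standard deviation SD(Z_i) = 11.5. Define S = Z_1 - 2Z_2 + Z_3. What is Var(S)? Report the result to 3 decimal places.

793.500

Var(Z_i) = (11.5)² = 132.25
By independence, Var(S) = (1)²Var(Z_1) + (-2)²Var(Z_2) + (1)²Var(Z_3)
= (1)²·132.25 + (-2)²·132.25 + (1)²·132.25 = 793.5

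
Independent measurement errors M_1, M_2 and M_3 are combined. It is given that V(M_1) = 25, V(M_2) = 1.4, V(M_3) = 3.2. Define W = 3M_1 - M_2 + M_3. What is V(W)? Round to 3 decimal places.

229.600

By independence, V(W) = (3)²V(M_1) + (-1)²V(M_2) + (1)²V(M_3)
= (3)²·25 + (-1)²·1.4 + (1)²·3.2 = 229.6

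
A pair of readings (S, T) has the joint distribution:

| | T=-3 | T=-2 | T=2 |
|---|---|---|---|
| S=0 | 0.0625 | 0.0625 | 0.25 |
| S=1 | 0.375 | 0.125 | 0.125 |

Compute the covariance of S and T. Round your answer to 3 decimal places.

E[S] = 0.625,  E[T] = -0.9375
E[ST] = -1.125
Cov(S,T) = E[ST] − E[S]E[T] = -1.125 − (0.625)(-0.9375) = -0.5390625

-0.539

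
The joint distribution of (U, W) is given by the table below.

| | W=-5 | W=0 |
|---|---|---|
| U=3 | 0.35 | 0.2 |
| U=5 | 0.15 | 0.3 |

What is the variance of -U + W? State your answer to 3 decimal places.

5.740

E[U] = 3.9,  E[W] = -2.5,  E[UW] = -9
V(U) = 16.2 − (3.9)² = 0.99;  V(W) = 12.5 − (-2.5)² = 6.25
Cov(U,W) = -9 − (3.9)(-2.5) = 0.75
V(-U + W) = (-1)²·0.99 + (1)²·6.25 + 2·(-1)·(1)·0.75 = 5.74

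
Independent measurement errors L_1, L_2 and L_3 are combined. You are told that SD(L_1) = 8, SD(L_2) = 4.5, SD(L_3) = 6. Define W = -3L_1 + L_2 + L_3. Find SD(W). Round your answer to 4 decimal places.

Var(L_1) = 64, Var(L_2) = 20.25, Var(L_3) = 36
By independence, Var(W) = (-3)²Var(L_1) + (1)²Var(L_2) + (1)²Var(L_3)
= (-3)²·64 + (1)²·20.25 + (1)²·36 = 632.25
SD(W) = √632.25 ≈ 25.1446

25.1446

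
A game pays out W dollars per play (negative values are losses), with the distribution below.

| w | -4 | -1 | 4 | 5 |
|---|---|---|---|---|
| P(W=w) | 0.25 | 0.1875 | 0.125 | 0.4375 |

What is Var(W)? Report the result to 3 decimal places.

14.875

E[W] = (-4)(0.25) + (-1)(0.1875) + (4)(0.125) + (5)(0.4375) = 1.5
E[W²] = (-4)²(0.25) + (-1)²(0.1875) + (4)²(0.125) + (5)²(0.4375) = 17.125
Var(W) = E[W²] − (E[W])² = 17.125 − (1.5)² = 14.875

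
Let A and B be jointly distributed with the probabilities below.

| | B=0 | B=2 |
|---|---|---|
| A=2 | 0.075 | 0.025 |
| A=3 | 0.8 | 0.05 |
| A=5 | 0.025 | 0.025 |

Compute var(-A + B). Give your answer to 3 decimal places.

E[A] = 3,  E[B] = 0.2,  E[AB] = 0.65
var(A) = 9.3 − (3)² = 0.3;  var(B) = 0.4 − (0.2)² = 0.36
Cov(A,B) = 0.65 − (3)(0.2) = 0.05
var(-A + B) = (-1)²·0.3 + (1)²·0.36 + 2·(-1)·(1)·0.05 = 0.56

0.560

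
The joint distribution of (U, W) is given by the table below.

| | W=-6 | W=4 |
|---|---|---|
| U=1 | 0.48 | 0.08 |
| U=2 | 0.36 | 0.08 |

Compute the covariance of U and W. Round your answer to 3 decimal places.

0.096

E[U] = 1.44,  E[W] = -4.4
E[UW] = -6.24
Cov(U,W) = E[UW] − E[U]E[W] = -6.24 − (1.44)(-4.4) = 0.096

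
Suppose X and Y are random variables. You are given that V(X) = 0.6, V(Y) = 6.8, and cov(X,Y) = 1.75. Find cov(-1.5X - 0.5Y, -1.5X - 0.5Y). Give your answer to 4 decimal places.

5.6750

cov(-1.5X - 0.5Y, -1.5X - 0.5Y) = (-1.5)(-1.5)V(X) + (-0.5)(-0.5)V(Y) + [(-1.5)(-0.5) + (-0.5)(-1.5)]cov(X,Y)
= 2.25·0.6 + 0.25·6.8 + 1.5·1.75 = 5.675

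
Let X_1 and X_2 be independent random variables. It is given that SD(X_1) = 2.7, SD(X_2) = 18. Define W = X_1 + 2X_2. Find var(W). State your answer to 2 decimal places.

var(X_1) = 7.29, var(X_2) = 324
By independence, var(W) = (1)²var(X_1) + (2)²var(X_2)
= (1)²·7.29 + (2)²·324 = 1303.29

1303.29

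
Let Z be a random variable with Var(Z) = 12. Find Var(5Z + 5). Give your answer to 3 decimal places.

Var(5Z + 5) = (5)²·Var(Z) = 25·12 = 300

300.000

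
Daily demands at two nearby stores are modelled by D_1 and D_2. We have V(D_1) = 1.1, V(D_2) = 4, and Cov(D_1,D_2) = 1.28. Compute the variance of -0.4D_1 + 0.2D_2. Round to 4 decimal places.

0.1312

V(-0.4D_1 + 0.2D_2) = (-0.4)²·V(D_1) + (0.2)²·V(D_2) + 2·(-0.4)·(0.2)·Cov(D_1,D_2)
= 0.16·1.1 + 0.04·4 + -0.16·1.28 = 0.1312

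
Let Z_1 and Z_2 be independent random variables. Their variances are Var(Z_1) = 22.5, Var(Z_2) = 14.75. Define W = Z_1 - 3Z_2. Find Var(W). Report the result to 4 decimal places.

155.2500

By independence, Var(W) = (1)²Var(Z_1) + (-3)²Var(Z_2)
= (1)²·22.5 + (-3)²·14.75 = 155.25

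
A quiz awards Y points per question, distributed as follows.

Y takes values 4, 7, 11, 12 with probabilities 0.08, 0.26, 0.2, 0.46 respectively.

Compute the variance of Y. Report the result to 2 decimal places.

E[Y] = (4)(0.08) + (7)(0.26) + (11)(0.2) + (12)(0.46) = 9.86
E[Y²] = (4)²(0.08) + (7)²(0.26) + (11)²(0.2) + (12)²(0.46) = 104.46
Var(Y) = E[Y²] − (E[Y])² = 104.46 − (9.86)² = 7.2404

7.24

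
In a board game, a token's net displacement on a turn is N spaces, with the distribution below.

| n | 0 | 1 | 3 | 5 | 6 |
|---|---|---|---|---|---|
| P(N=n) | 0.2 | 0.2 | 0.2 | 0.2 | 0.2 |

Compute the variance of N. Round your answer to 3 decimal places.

5.200

E[N] = (0)(0.2) + (1)(0.2) + (3)(0.2) + (5)(0.2) + (6)(0.2) = 3
E[N²] = (0)²(0.2) + (1)²(0.2) + (3)²(0.2) + (5)²(0.2) + (6)²(0.2) = 14.2
var(N) = E[N²] − (E[N])² = 14.2 − (3)² = 5.2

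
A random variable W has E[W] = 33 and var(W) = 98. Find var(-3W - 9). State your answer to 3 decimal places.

882.000

var(-3W - 9) = (-3)²·var(W) = 9·98 = 882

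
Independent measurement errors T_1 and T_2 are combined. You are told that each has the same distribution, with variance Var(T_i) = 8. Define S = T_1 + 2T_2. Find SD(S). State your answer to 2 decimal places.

6.32

By independence, Var(S) = (1)²Var(T_1) + (2)²Var(T_2)
= (1)²·8 + (2)²·8 = 40
SD(S) = √40 ≈ 6.32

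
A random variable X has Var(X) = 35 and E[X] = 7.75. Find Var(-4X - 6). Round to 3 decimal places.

560.000

Var(-4X - 6) = (-4)²·Var(X) = 16·35 = 560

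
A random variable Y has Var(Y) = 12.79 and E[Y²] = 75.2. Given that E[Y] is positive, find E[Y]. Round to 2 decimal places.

7.90

(E[Y])² = E[Y²] − Var(Y) = 75.2 − 12.79 = 62.41
E[Y] = √62.41 = 7.9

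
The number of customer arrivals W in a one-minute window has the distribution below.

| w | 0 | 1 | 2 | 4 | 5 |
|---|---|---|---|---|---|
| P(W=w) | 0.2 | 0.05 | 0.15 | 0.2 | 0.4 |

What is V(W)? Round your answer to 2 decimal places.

E[W] = (0)(0.2) + (1)(0.05) + (2)(0.15) + (4)(0.2) + (5)(0.4) = 3.15
E[W²] = (0)²(0.2) + (1)²(0.05) + (2)²(0.15) + (4)²(0.2) + (5)²(0.4) = 13.85
V(W) = E[W²] − (E[W])² = 13.85 − (3.15)² = 3.9275

3.93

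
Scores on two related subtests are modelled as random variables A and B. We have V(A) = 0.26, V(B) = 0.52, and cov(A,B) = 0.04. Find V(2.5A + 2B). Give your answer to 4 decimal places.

V(2.5A + 2B) = (2.5)²·V(A) + (2)²·V(B) + 2·(2.5)·(2)·cov(A,B)
= 6.25·0.26 + 4·0.52 + 10·0.04 = 4.105

4.1050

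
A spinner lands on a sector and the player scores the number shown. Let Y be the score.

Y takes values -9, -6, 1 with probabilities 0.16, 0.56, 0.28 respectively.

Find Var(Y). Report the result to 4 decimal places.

E[Y] = (-9)(0.16) + (-6)(0.56) + (1)(0.28) = -4.52
E[Y²] = (-9)²(0.16) + (-6)²(0.56) + (1)²(0.28) = 33.4
Var(Y) = E[Y²] − (E[Y])² = 33.4 − (-4.52)² = 12.9696

12.9696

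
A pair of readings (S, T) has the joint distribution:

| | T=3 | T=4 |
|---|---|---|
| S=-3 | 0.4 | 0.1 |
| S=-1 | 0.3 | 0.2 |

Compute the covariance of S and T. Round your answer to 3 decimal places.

E[S] = -2,  E[T] = 3.3
E[ST] = -6.5
Cov(S,T) = E[ST] − E[S]E[T] = -6.5 − (-2)(3.3) = 0.1

0.100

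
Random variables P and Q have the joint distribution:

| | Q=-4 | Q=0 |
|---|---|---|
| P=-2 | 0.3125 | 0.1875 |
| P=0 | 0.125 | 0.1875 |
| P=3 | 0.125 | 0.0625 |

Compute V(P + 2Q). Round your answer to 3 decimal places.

E[P] = -0.4375,  E[Q] = -2.25,  E[PQ] = 1
V(P) = 3.6875 − (-0.4375)² = 3.49609375;  V(Q) = 9 − (-2.25)² = 3.9375
cov(P,Q) = 1 − (-0.4375)(-2.25) = 0.015625
V(P + 2Q) = (1)²·3.49609375 + (2)²·3.9375 + 2·(1)·(2)·0.015625 = 19.30859375

19.309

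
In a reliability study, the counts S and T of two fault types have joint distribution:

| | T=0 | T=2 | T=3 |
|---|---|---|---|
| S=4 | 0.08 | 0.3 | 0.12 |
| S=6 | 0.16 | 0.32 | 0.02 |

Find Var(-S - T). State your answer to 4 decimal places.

1.4644

E[S] = 5,  E[T] = 1.66,  E[ST] = 8.04
Var(S) = 26 − (5)² = 1;  Var(T) = 3.74 − (1.66)² = 0.9844
cov(S,T) = 8.04 − (5)(1.66) = -0.26
Var(-S - T) = (-1)²·1 + (-1)²·0.9844 + 2·(-1)·(-1)·-0.26 = 1.4644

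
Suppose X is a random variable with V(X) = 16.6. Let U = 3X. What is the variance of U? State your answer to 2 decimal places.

V(3X) = (3)²·V(X) = 9·16.6 = 149.4

149.40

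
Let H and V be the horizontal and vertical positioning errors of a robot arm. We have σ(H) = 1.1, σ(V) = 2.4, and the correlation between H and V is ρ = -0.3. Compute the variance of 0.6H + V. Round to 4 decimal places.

5.2452

var(H) = (1.1)² = 1.21;  var(V) = (2.4)² = 5.76
Cov(H,V) = ρ·σ(H)·σ(V) = -0.3·1.1·2.4 = -0.792
var(0.6H + V) = (0.6)²·var(H) + (1)²·var(V) + 2·(0.6)·(1)·Cov(H,V)
= 0.36·1.21 + 1·5.76 + 1.2·-0.792 = 5.2452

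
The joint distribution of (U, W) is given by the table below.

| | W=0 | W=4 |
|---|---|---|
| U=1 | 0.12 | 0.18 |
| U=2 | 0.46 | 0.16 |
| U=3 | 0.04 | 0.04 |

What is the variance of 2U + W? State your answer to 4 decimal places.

4.1936

E[U] = 1.78,  E[W] = 1.52,  E[UW] = 2.48
V(U) = 3.5 − (1.78)² = 0.3316;  V(W) = 6.08 − (1.52)² = 3.7696
Cov(U,W) = 2.48 − (1.78)(1.52) = -0.2256
V(2U + W) = (2)²·0.3316 + (1)²·3.7696 + 2·(2)·(1)·-0.2256 = 4.1936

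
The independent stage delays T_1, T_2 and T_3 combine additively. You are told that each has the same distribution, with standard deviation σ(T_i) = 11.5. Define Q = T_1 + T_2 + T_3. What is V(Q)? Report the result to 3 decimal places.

V(T_i) = (11.5)² = 132.25
By independence, V(Q) = (1)²V(T_1) + (1)²V(T_2) + (1)²V(T_3)
= (1)²·132.25 + (1)²·132.25 + (1)²·132.25 = 396.75

396.750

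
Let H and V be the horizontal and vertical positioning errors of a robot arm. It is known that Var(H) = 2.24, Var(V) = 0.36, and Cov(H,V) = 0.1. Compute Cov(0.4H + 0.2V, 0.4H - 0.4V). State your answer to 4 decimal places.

Cov(0.4H + 0.2V, 0.4H - 0.4V) = (0.4)(0.4)Var(H) + (0.2)(-0.4)Var(V) + [(0.4)(-0.4) + (0.2)(0.4)]Cov(H,V)
= 0.16·2.24 + -0.08·0.36 + -0.08·0.1 = 0.3216

0.3216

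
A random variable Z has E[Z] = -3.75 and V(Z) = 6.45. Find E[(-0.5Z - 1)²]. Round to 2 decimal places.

2.38

E[-0.5Z - 1] = -0.5·-3.75 − 1 = 0.875
V(-0.5Z - 1) = (-0.5)²·6.45 = 1.6125
E[(-0.5Z - 1)²] = V((-0.5Z - 1)) + (E[(-0.5Z - 1)])² = 1.6125 + (0.875)² = 2.378125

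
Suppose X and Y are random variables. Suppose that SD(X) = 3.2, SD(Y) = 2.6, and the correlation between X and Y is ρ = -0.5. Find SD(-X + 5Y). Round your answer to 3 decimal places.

var(X) = (3.2)² = 10.24;  var(Y) = (2.6)² = 6.76
Cov(X,Y) = ρ·SD(X)·SD(Y) = -0.5·3.2·2.6 = -4.16
var(-X + 5Y) = (-1)²·var(X) + (5)²·var(Y) + 2·(-1)·(5)·Cov(X,Y)
= 1·10.24 + 25·6.76 + -10·-4.16 = 220.84
SD(-X + 5Y) = √220.84 ≈ 14.861

14.861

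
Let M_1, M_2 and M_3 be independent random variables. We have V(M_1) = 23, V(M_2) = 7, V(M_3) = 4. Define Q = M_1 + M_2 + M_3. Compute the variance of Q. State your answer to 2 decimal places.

34.00

By independence, V(Q) = (1)²V(M_1) + (1)²V(M_2) + (1)²V(M_3)
= (1)²·23 + (1)²·7 + (1)²·4 = 34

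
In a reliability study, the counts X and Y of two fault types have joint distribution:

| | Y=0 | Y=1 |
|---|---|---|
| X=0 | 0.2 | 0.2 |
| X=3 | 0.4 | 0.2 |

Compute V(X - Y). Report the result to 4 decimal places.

E[X] = 1.8,  E[Y] = 0.4,  E[XY] = 0.6
V(X) = 5.4 − (1.8)² = 2.16;  V(Y) = 0.4 − (0.4)² = 0.24
Cov(X,Y) = 0.6 − (1.8)(0.4) = -0.12
V(X - Y) = (1)²·2.16 + (-1)²·0.24 + 2·(1)·(-1)·-0.12 = 2.64

2.6400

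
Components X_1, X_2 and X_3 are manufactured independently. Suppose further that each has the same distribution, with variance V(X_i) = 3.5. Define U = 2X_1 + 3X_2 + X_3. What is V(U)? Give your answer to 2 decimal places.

By independence, V(U) = (2)²V(X_1) + (3)²V(X_2) + (1)²V(X_3)
= (2)²·3.5 + (3)²·3.5 + (1)²·3.5 = 49

49.00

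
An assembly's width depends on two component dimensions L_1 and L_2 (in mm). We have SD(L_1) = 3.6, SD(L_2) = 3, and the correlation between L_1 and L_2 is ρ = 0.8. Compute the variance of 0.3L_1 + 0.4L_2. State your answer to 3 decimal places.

4.680

var(L_1) = (3.6)² = 12.96;  var(L_2) = (3)² = 9
Cov(L_1,L_2) = ρ·SD(L_1)·SD(L_2) = 0.8·3.6·3 = 8.64
var(0.3L_1 + 0.4L_2) = (0.3)²·var(L_1) + (0.4)²·var(L_2) + 2·(0.3)·(0.4)·Cov(L_1,L_2)
= 0.09·12.96 + 0.16·9 + 0.24·8.64 = 4.68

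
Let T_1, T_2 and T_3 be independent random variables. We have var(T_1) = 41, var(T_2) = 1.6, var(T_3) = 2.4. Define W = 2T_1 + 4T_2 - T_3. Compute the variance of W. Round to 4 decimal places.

192.0000

By independence, var(W) = (2)²var(T_1) + (4)²var(T_2) + (-1)²var(T_3)
= (2)²·41 + (4)²·1.6 + (-1)²·2.4 = 192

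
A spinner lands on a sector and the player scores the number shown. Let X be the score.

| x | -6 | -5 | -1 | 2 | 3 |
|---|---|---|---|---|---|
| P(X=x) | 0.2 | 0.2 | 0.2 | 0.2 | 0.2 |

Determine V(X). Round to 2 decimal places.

13.04

E[X] = (-6)(0.2) + (-5)(0.2) + (-1)(0.2) + (2)(0.2) + (3)(0.2) = -1.4
E[X²] = (-6)²(0.2) + (-5)²(0.2) + (-1)²(0.2) + (2)²(0.2) + (3)²(0.2) = 15
V(X) = E[X²] − (E[X])² = 15 − (-1.4)² = 13.04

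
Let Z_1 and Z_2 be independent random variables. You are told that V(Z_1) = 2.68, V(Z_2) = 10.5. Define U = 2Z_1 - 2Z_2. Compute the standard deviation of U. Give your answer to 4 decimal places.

By independence, V(U) = (2)²V(Z_1) + (-2)²V(Z_2)
= (2)²·2.68 + (-2)²·10.5 = 52.72
SD(U) = √52.72 ≈ 7.2609

7.2609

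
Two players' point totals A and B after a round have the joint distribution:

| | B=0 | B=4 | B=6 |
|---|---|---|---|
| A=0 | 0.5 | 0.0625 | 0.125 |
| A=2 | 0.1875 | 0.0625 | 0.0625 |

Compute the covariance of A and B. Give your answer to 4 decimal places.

0.2344

E[A] = 0.625,  E[B] = 1.625
E[AB] = 1.25
Cov(A,B) = E[AB] − E[A]E[B] = 1.25 − (0.625)(1.625) = 0.234375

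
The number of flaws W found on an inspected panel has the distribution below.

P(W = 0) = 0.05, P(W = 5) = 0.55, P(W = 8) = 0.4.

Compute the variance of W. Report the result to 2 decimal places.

E[W] = (0)(0.05) + (5)(0.55) + (8)(0.4) = 5.95
E[W²] = (0)²(0.05) + (5)²(0.55) + (8)²(0.4) = 39.35
V(W) = E[W²] − (E[W])² = 39.35 − (5.95)² = 3.9475

3.95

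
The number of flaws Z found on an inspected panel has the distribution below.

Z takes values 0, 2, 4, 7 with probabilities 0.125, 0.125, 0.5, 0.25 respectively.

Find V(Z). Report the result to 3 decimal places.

E[Z] = (0)(0.125) + (2)(0.125) + (4)(0.5) + (7)(0.25) = 4
E[Z²] = (0)²(0.125) + (2)²(0.125) + (4)²(0.5) + (7)²(0.25) = 20.75
V(Z) = E[Z²] − (E[Z])² = 20.75 − (4)² = 4.75

4.750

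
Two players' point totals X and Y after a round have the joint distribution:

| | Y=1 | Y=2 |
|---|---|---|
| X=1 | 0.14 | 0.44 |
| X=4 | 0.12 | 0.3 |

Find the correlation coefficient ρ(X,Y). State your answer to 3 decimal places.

E[X] = 2.26,  E[Y] = 1.74
E[XY] = 3.9
cov(X,Y) = E[XY] − E[X]E[Y] = 3.9 − (2.26)(1.74) = -0.0324
V(X) = 2.1924,  V(Y) = 0.1924
ρ = -0.0324 / √(2.1924·0.1924) ≈ -0.050

-0.050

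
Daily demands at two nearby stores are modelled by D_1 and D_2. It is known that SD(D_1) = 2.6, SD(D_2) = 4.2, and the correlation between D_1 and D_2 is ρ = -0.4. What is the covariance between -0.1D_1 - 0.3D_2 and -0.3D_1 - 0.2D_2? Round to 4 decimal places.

V(D_1) = (2.6)² = 6.76;  V(D_2) = (4.2)² = 17.64
Cov(D_1,D_2) = ρ·SD(D_1)·SD(D_2) = -0.4·2.6·4.2 = -4.368
Cov(-0.1D_1 - 0.3D_2, -0.3D_1 - 0.2D_2) = (-0.1)(-0.3)V(D_1) + (-0.3)(-0.2)V(D_2) + [(-0.1)(-0.2) + (-0.3)(-0.3)]Cov(D_1,D_2)
= 0.03·6.76 + 0.06·17.64 + 0.11·-4.368 = 0.78072

0.7807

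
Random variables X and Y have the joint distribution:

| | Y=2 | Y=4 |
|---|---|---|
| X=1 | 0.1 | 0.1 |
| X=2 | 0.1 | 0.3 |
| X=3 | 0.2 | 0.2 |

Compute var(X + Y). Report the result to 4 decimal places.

E[X] = 2.2,  E[Y] = 3.2,  E[XY] = 7
var(X) = 5.4 − (2.2)² = 0.56;  var(Y) = 11.2 − (3.2)² = 0.96
Cov(X,Y) = 7 − (2.2)(3.2) = -0.04
var(X + Y) = (1)²·0.56 + (1)²·0.96 + 2·(1)·(1)·-0.04 = 1.44

1.4400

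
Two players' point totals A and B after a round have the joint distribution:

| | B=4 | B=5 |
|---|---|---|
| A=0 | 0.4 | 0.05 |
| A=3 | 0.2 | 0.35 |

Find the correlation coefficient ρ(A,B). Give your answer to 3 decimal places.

E[A] = 1.65,  E[B] = 4.4
E[AB] = 7.65
Cov(A,B) = E[AB] − E[A]E[B] = 7.65 − (1.65)(4.4) = 0.39
V(A) = 2.2275,  V(B) = 0.24
ρ = 0.39 / √(2.2275·0.24) ≈ 0.533

0.533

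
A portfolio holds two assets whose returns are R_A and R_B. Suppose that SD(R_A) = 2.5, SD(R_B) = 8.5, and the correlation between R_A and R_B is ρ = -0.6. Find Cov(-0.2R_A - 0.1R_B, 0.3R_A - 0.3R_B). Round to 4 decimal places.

1.4100

var(R_A) = (2.5)² = 6.25;  var(R_B) = (8.5)² = 72.25
Cov(R_A,R_B) = ρ·SD(R_A)·SD(R_B) = -0.6·2.5·8.5 = -12.75
Cov(-0.2R_A - 0.1R_B, 0.3R_A - 0.3R_B) = (-0.2)(0.3)var(R_A) + (-0.1)(-0.3)var(R_B) + [(-0.2)(-0.3) + (-0.1)(0.3)]Cov(R_A,R_B)
= -0.06·6.25 + 0.03·72.25 + 0.03·-12.75 = 1.41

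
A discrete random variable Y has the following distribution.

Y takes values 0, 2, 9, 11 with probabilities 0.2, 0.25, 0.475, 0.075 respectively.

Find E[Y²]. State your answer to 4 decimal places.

E[Y²] = (0)²(0.2) + (2)²(0.25) + (9)²(0.475) + (11)²(0.075) = 48.55

48.5500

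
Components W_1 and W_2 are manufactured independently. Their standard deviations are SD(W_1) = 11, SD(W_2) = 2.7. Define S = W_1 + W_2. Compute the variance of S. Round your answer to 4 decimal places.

128.2900

var(W_1) = 121, var(W_2) = 7.29
By independence, var(S) = (1)²var(W_1) + (1)²var(W_2)
= (1)²·121 + (1)²·7.29 = 128.29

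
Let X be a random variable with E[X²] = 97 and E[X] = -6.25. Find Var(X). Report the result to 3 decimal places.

Var(X) = 97 − (-6.25)² = 57.9375

57.938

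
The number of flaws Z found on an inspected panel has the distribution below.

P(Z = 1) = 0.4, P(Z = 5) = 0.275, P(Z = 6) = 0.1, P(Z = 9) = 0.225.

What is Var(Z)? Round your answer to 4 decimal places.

9.7400

E[Z] = (1)(0.4) + (5)(0.275) + (6)(0.1) + (9)(0.225) = 4.4
E[Z²] = (1)²(0.4) + (5)²(0.275) + (6)²(0.1) + (9)²(0.225) = 29.1
Var(Z) = E[Z²] − (E[Z])² = 29.1 − (4.4)² = 9.74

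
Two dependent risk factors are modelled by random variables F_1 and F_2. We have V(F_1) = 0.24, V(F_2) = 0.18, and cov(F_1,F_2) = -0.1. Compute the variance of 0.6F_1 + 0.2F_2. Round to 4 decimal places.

0.0696

V(0.6F_1 + 0.2F_2) = (0.6)²·V(F_1) + (0.2)²·V(F_2) + 2·(0.6)·(0.2)·cov(F_1,F_2)
= 0.36·0.24 + 0.04·0.18 + 0.24·-0.1 = 0.0696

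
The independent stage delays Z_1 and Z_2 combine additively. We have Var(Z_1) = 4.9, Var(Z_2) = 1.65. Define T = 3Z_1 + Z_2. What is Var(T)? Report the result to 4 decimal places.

45.7500

By independence, Var(T) = (3)²Var(Z_1) + (1)²Var(Z_2)
= (3)²·4.9 + (1)²·1.65 = 45.75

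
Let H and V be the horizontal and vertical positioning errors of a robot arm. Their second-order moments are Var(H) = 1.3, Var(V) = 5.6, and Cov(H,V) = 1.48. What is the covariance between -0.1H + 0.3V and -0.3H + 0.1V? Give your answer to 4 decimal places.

Cov(-0.1H + 0.3V, -0.3H + 0.1V) = (-0.1)(-0.3)Var(H) + (0.3)(0.1)Var(V) + [(-0.1)(0.1) + (0.3)(-0.3)]Cov(H,V)
= 0.03·1.3 + 0.03·5.6 + -0.1·1.48 = 0.059

0.0590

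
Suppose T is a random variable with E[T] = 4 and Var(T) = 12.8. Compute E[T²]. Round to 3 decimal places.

28.800

E[T²] = Var(T) + (E[T])² = 12.8 + (4)² = 28.8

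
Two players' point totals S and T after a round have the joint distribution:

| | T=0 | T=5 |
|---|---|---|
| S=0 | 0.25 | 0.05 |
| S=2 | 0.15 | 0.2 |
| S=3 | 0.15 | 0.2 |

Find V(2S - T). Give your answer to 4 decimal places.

E[S] = 1.75,  E[T] = 2.25,  E[ST] = 5
V(S) = 4.55 − (1.75)² = 1.4875;  V(T) = 11.25 − (2.25)² = 6.1875
Cov(S,T) = 5 − (1.75)(2.25) = 1.0625
V(2S - T) = (2)²·1.4875 + (-1)²·6.1875 + 2·(2)·(-1)·1.0625 = 7.8875

7.8875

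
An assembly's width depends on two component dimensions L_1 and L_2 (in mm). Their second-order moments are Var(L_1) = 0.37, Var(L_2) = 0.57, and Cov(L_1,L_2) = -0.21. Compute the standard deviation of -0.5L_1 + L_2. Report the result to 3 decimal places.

Var(-0.5L_1 + L_2) = (-0.5)²·Var(L_1) + (1)²·Var(L_2) + 2·(-0.5)·(1)·Cov(L_1,L_2)
= 0.25·0.37 + 1·0.57 + -1·-0.21 = 0.8725
σ(-0.5L_1 + L_2) = √0.8725 ≈ 0.934

0.934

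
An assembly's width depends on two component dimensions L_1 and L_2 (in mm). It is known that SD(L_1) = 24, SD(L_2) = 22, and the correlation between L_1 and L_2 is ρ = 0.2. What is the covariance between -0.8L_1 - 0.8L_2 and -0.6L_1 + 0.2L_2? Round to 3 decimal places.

232.832

Var(L_1) = (24)² = 576;  Var(L_2) = (22)² = 484
cov(L_1,L_2) = ρ·SD(L_1)·SD(L_2) = 0.2·24·22 = 105.6
cov(-0.8L_1 - 0.8L_2, -0.6L_1 + 0.2L_2) = (-0.8)(-0.6)Var(L_1) + (-0.8)(0.2)Var(L_2) + [(-0.8)(0.2) + (-0.8)(-0.6)]cov(L_1,L_2)
= 0.48·576 + -0.16·484 + 0.32·105.6 = 232.832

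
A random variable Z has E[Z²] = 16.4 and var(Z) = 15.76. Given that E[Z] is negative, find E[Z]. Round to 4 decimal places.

(E[Z])² = E[Z²] − var(Z) = 16.4 − 15.76 = 0.64
E[Z] = −√0.64 = -0.8

-0.8000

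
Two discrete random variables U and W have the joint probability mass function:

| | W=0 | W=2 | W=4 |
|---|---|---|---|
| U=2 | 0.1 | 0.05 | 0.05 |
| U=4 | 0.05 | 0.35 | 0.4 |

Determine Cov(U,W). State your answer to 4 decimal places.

0.4400

E[U] = 3.6,  E[W] = 2.6
E[UW] = 9.8
Cov(U,W) = E[UW] − E[U]E[W] = 9.8 − (3.6)(2.6) = 0.44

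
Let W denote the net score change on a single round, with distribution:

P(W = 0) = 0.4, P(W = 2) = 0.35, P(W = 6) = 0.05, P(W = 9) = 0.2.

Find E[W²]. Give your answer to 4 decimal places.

19.4000

E[W²] = (0)²(0.4) + (2)²(0.35) + (6)²(0.05) + (9)²(0.2) = 19.4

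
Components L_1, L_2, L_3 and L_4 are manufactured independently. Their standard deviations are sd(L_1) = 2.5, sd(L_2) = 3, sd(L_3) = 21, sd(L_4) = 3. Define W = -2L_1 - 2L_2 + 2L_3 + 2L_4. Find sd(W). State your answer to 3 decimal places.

43.139

var(L_1) = 6.25, var(L_2) = 9, var(L_3) = 441, var(L_4) = 9
By independence, var(W) = (-2)²var(L_1) + (-2)²var(L_2) + (2)²var(L_3) + (2)²var(L_4)
= (-2)²·6.25 + (-2)²·9 + (2)²·441 + (2)²·9 = 1861
sd(W) = √1861 ≈ 43.139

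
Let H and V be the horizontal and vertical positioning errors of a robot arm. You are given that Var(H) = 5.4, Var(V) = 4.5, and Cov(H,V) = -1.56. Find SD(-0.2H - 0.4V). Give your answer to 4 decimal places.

Var(-0.2H - 0.4V) = (-0.2)²·Var(H) + (-0.4)²·Var(V) + 2·(-0.2)·(-0.4)·Cov(H,V)
= 0.04·5.4 + 0.16·4.5 + 0.16·-1.56 = 0.6864
SD(-0.2H - 0.4V) = √0.6864 ≈ 0.8285

0.8285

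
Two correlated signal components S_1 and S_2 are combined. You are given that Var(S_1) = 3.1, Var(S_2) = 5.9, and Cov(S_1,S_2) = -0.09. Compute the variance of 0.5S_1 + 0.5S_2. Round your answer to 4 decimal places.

2.2050

Var(0.5S_1 + 0.5S_2) = (0.5)²·Var(S_1) + (0.5)²·Var(S_2) + 2·(0.5)·(0.5)·Cov(S_1,S_2)
= 0.25·3.1 + 0.25·5.9 + 0.5·-0.09 = 2.205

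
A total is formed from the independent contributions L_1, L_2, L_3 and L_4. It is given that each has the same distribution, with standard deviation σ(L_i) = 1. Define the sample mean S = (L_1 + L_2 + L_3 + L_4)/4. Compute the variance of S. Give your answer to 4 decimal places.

0.2500

Var(L_i) = (1)² = 1
By independence, Var(S) = (0.25)²Var(L_1) + (0.25)²Var(L_2) + (0.25)²Var(L_3) + (0.25)²Var(L_4)
= (0.25)²·1 + (0.25)²·1 + (0.25)²·1 + (0.25)²·1 = 0.25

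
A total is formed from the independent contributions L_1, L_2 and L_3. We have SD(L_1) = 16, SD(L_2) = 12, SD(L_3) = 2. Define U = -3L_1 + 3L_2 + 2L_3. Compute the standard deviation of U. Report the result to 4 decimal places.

60.1332

Var(L_1) = 256, Var(L_2) = 144, Var(L_3) = 4
By independence, Var(U) = (-3)²Var(L_1) + (3)²Var(L_2) + (2)²Var(L_3)
= (-3)²·256 + (3)²·144 + (2)²·4 = 3616
SD(U) = √3616 ≈ 60.1332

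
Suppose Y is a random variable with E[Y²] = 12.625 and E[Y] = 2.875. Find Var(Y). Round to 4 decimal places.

Var(Y) = 12.625 − (2.875)² = 4.359375

4.3594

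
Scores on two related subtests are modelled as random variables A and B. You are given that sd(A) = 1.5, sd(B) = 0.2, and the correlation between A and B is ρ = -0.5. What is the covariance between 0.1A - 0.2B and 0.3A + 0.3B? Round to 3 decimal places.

Var(A) = (1.5)² = 2.25;  Var(B) = (0.2)² = 0.04
cov(A,B) = ρ·sd(A)·sd(B) = -0.5·1.5·0.2 = -0.15
cov(0.1A - 0.2B, 0.3A + 0.3B) = (0.1)(0.3)Var(A) + (-0.2)(0.3)Var(B) + [(0.1)(0.3) + (-0.2)(0.3)]cov(A,B)
= 0.03·2.25 + -0.06·0.04 + -0.03·-0.15 = 0.0696

0.070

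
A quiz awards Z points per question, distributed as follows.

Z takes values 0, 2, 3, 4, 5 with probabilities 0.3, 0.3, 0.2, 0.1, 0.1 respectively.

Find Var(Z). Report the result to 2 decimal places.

2.69

E[Z] = (0)(0.3) + (2)(0.3) + (3)(0.2) + (4)(0.1) + (5)(0.1) = 2.1
E[Z²] = (0)²(0.3) + (2)²(0.3) + (3)²(0.2) + (4)²(0.1) + (5)²(0.1) = 7.1
Var(Z) = E[Z²] − (E[Z])² = 7.1 − (2.1)² = 2.69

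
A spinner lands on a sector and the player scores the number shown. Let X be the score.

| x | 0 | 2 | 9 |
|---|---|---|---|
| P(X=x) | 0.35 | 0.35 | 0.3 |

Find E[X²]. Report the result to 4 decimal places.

25.7000

E[X²] = (0)²(0.35) + (2)²(0.35) + (9)²(0.3) = 25.7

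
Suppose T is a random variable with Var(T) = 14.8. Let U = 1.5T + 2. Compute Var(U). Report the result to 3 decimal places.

Var(1.5T + 2) = (1.5)²·Var(T) = 2.25·14.8 = 33.3

33.300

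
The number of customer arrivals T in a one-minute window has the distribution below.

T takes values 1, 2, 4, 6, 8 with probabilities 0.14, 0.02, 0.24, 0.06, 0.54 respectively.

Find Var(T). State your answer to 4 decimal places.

6.9076

E[T] = (1)(0.14) + (2)(0.02) + (4)(0.24) + (6)(0.06) + (8)(0.54) = 5.82
E[T²] = (1)²(0.14) + (2)²(0.02) + (4)²(0.24) + (6)²(0.06) + (8)²(0.54) = 40.78
Var(T) = E[T²] − (E[T])² = 40.78 − (5.82)² = 6.9076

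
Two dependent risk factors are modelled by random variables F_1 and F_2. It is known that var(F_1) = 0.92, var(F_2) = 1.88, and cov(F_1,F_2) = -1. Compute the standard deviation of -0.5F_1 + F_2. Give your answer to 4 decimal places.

1.7635

var(-0.5F_1 + F_2) = (-0.5)²·var(F_1) + (1)²·var(F_2) + 2·(-0.5)·(1)·cov(F_1,F_2)
= 0.25·0.92 + 1·1.88 + -1·-1 = 3.11
σ(-0.5F_1 + F_2) = √3.11 ≈ 1.7635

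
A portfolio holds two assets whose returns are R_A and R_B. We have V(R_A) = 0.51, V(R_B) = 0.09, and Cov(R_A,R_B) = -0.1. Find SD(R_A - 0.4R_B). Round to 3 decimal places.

V(R_A - 0.4R_B) = (1)²·V(R_A) + (-0.4)²·V(R_B) + 2·(1)·(-0.4)·Cov(R_A,R_B)
= 1·0.51 + 0.16·0.09 + -0.8·-0.1 = 0.6044
SD(R_A - 0.4R_B) = √0.6044 ≈ 0.777

0.777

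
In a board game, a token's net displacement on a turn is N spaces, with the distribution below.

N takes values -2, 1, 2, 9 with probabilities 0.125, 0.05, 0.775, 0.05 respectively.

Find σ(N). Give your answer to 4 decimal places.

2.1119

E[N] = (-2)(0.125) + (1)(0.05) + (2)(0.775) + (9)(0.05) = 1.8
E[N²] = (-2)²(0.125) + (1)²(0.05) + (2)²(0.775) + (9)²(0.05) = 7.7
Var(N) = E[N²] − (E[N])² = 7.7 − (1.8)² = 4.46
σ(N) = √4.46 ≈ 2.1119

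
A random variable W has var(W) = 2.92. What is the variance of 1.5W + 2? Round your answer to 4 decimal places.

var(1.5W + 2) = (1.5)²·var(W) = 2.25·2.92 = 6.57

6.5700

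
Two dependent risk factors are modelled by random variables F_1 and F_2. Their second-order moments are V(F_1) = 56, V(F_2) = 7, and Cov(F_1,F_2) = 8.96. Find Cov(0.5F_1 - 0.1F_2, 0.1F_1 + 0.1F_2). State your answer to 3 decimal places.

Cov(0.5F_1 - 0.1F_2, 0.1F_1 + 0.1F_2) = (0.5)(0.1)V(F_1) + (-0.1)(0.1)V(F_2) + [(0.5)(0.1) + (-0.1)(0.1)]Cov(F_1,F_2)
= 0.05·56 + -0.01·7 + 0.04·8.96 = 3.0884

3.088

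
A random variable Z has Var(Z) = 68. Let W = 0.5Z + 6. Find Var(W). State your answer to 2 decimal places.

17.00

Var(0.5Z + 6) = (0.5)²·Var(Z) = 0.25·68 = 17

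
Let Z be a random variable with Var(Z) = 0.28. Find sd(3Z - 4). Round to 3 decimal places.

1.587

Var(3Z - 4) = (3)²·0.28 = 2.52
sd(3Z - 4) = √2.52 ≈ 1.587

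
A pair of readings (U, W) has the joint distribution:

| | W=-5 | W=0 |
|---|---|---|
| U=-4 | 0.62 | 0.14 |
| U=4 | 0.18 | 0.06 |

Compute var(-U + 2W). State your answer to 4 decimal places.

E[U] = -2.08,  E[W] = -4,  E[UW] = 8.8
var(U) = 16 − (-2.08)² = 11.6736;  var(W) = 20 − (-4)² = 4
Cov(U,W) = 8.8 − (-2.08)(-4) = 0.48
var(-U + 2W) = (-1)²·11.6736 + (2)²·4 + 2·(-1)·(2)·0.48 = 25.7536

25.7536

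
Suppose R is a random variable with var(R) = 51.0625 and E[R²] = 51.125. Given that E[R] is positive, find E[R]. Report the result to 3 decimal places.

0.250

(E[R])² = E[R²] − var(R) = 51.125 − 51.0625 = 0.0625
E[R] = √0.0625 = 0.25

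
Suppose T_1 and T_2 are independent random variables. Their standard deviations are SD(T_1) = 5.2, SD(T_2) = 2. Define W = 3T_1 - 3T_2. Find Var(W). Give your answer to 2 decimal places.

Var(T_1) = 27.04, Var(T_2) = 4
By independence, Var(W) = (3)²Var(T_1) + (-3)²Var(T_2)
= (3)²·27.04 + (-3)²·4 = 279.36

279.36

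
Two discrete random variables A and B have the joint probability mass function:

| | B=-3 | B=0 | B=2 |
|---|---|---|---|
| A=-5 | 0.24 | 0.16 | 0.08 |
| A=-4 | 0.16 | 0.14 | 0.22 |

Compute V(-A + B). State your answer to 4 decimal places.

E[A] = -4.48,  E[B] = -0.6,  E[AB] = 2.96
V(A) = 20.32 − (-4.48)² = 0.2496;  V(B) = 4.8 − (-0.6)² = 4.44
cov(A,B) = 2.96 − (-4.48)(-0.6) = 0.272
V(-A + B) = (-1)²·0.2496 + (1)²·4.44 + 2·(-1)·(1)·0.272 = 4.1456

4.1456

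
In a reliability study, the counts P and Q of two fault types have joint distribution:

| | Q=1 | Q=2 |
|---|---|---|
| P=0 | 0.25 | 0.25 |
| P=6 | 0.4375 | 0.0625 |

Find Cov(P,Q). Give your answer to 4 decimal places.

-0.5625

E[P] = 3,  E[Q] = 1.3125
E[PQ] = 3.375
Cov(P,Q) = E[PQ] − E[P]E[Q] = 3.375 − (3)(1.3125) = -0.5625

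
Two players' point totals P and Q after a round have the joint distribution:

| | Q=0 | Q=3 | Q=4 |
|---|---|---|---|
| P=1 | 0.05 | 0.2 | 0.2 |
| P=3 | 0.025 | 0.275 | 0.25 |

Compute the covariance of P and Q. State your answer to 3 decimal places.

E[P] = 2.1,  E[Q] = 3.225
E[PQ] = 6.875
Cov(P,Q) = E[PQ] − E[P]E[Q] = 6.875 − (2.1)(3.225) = 0.1025

0.103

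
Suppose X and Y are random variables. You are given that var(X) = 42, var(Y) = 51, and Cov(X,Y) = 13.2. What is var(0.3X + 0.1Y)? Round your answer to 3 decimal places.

5.082

var(0.3X + 0.1Y) = (0.3)²·var(X) + (0.1)²·var(Y) + 2·(0.3)·(0.1)·Cov(X,Y)
= 0.09·42 + 0.01·51 + 0.06·13.2 = 5.082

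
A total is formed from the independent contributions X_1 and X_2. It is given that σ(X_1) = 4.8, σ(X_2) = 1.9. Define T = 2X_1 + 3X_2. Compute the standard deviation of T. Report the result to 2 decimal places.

11.16

V(X_1) = 23.04, V(X_2) = 3.61
By independence, V(T) = (2)²V(X_1) + (3)²V(X_2)
= (2)²·23.04 + (3)²·3.61 = 124.65
σ(T) = √124.65 ≈ 11.16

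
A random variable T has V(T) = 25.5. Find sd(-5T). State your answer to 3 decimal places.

V(-5T) = (-5)²·25.5 = 637.5
sd(-5T) = √637.5 ≈ 25.249

25.249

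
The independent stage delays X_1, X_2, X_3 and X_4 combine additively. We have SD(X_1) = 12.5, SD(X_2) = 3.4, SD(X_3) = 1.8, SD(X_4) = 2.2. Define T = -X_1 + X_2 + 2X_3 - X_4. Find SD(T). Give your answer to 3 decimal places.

Var(X_1) = 156.25, Var(X_2) = 11.56, Var(X_3) = 3.24, Var(X_4) = 4.84
By independence, Var(T) = (-1)²Var(X_1) + (1)²Var(X_2) + (2)²Var(X_3) + (-1)²Var(X_4)
= (-1)²·156.25 + (1)²·11.56 + (2)²·3.24 + (-1)²·4.84 = 185.61
SD(T) = √185.61 ≈ 13.624

13.624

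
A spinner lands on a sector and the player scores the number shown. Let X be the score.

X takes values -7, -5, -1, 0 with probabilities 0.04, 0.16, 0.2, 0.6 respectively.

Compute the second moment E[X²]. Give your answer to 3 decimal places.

E[X²] = (-7)²(0.04) + (-5)²(0.16) + (-1)²(0.2) + (0)²(0.6) = 6.16

6.160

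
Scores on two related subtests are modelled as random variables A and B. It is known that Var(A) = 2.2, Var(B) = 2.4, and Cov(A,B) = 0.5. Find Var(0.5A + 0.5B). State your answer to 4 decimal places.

Var(0.5A + 0.5B) = (0.5)²·Var(A) + (0.5)²·Var(B) + 2·(0.5)·(0.5)·Cov(A,B)
= 0.25·2.2 + 0.25·2.4 + 0.5·0.5 = 1.4

1.4000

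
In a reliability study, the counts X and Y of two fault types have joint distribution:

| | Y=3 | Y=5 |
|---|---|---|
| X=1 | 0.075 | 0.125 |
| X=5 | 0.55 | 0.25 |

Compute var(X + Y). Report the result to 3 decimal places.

2.698

E[X] = 4.2,  E[Y] = 3.75,  E[XY] = 15.35
var(X) = 20.2 − (4.2)² = 2.56;  var(Y) = 15 − (3.75)² = 0.9375
Cov(X,Y) = 15.35 − (4.2)(3.75) = -0.4
var(X + Y) = (1)²·2.56 + (1)²·0.9375 + 2·(1)·(1)·-0.4 = 2.6975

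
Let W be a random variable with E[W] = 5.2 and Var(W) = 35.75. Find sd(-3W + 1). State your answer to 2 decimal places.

17.94

Var(-3W + 1) = (-3)²·35.75 = 321.75
sd(-3W + 1) = √321.75 ≈ 17.94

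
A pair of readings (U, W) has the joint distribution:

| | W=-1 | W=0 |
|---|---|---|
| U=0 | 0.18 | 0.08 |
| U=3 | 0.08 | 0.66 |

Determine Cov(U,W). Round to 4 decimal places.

0.3372

E[U] = 2.22,  E[W] = -0.26
E[UW] = -0.24
Cov(U,W) = E[UW] − E[U]E[W] = -0.24 − (2.22)(-0.26) = 0.3372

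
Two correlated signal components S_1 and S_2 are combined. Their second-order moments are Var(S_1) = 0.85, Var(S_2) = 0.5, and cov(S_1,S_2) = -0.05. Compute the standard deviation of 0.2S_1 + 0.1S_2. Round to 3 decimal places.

Var(0.2S_1 + 0.1S_2) = (0.2)²·Var(S_1) + (0.1)²·Var(S_2) + 2·(0.2)·(0.1)·cov(S_1,S_2)
= 0.04·0.85 + 0.01·0.5 + 0.04·-0.05 = 0.037
SD(0.2S_1 + 0.1S_2) = √0.037 ≈ 0.192

0.192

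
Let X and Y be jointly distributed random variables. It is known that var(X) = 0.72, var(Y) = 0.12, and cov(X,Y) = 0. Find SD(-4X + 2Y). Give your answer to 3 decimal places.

3.464

var(-4X + 2Y) = (-4)²·var(X) + (2)²·var(Y) + 2·(-4)·(2)·cov(X,Y)
= 16·0.72 + 4·0.12 + -16·0 = 12
SD(-4X + 2Y) = √12 ≈ 3.464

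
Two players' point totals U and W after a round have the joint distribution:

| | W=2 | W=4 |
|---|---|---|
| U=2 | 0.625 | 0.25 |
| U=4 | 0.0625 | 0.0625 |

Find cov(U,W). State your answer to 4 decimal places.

0.0938

E[U] = 2.25,  E[W] = 2.625
E[UW] = 6
cov(U,W) = E[UW] − E[U]E[W] = 6 − (2.25)(2.625) = 0.09375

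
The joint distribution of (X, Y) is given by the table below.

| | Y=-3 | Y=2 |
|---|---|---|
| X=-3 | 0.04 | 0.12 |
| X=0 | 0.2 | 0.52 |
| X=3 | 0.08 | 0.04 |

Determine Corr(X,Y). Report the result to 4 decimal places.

-0.2145

E[X] = -0.12,  E[Y] = 0.4
E[XY] = -0.84
Cov(X,Y) = E[XY] − E[X]E[Y] = -0.84 − (-0.12)(0.4) = -0.792
var(X) = 2.5056,  var(Y) = 5.44
ρ = -0.792 / √(2.5056·5.44) ≈ -0.2145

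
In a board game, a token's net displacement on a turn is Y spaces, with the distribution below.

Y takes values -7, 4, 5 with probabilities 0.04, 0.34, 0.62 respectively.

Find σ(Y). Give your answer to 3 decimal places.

2.330

E[Y] = (-7)(0.04) + (4)(0.34) + (5)(0.62) = 4.18
E[Y²] = (-7)²(0.04) + (4)²(0.34) + (5)²(0.62) = 22.9
Var(Y) = E[Y²] − (E[Y])² = 22.9 − (4.18)² = 5.4276
σ(Y) = √5.4276 ≈ 2.330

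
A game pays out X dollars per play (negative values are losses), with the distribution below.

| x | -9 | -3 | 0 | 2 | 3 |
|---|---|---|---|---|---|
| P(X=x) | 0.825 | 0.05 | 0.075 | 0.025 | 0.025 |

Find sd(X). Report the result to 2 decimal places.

3.48

E[X] = (-9)(0.825) + (-3)(0.05) + (0)(0.075) + (2)(0.025) + (3)(0.025) = -7.45
E[X²] = (-9)²(0.825) + (-3)²(0.05) + (0)²(0.075) + (2)²(0.025) + (3)²(0.025) = 67.6
Var(X) = E[X²] − (E[X])² = 67.6 − (-7.45)² = 12.0975
sd(X) = √12.0975 ≈ 3.48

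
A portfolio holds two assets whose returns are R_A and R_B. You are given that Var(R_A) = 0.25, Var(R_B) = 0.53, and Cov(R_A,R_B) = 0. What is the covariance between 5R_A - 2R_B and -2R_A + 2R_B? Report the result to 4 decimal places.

-4.6200

Cov(5R_A - 2R_B, -2R_A + 2R_B) = (5)(-2)Var(R_A) + (-2)(2)Var(R_B) + [(5)(2) + (-2)(-2)]Cov(R_A,R_B)
= -10·0.25 + -4·0.53 + 14·0 = -4.62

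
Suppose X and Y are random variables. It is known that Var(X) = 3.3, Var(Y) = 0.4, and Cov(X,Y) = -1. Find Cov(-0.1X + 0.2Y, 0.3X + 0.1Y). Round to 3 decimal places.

-0.141

Cov(-0.1X + 0.2Y, 0.3X + 0.1Y) = (-0.1)(0.3)Var(X) + (0.2)(0.1)Var(Y) + [(-0.1)(0.1) + (0.2)(0.3)]Cov(X,Y)
= -0.03·3.3 + 0.02·0.4 + 0.05·-1 = -0.141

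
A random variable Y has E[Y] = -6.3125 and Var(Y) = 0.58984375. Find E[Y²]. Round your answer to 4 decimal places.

40.4375

E[Y²] = Var(Y) + (E[Y])² = 0.58984375 + (-6.3125)² = 40.4375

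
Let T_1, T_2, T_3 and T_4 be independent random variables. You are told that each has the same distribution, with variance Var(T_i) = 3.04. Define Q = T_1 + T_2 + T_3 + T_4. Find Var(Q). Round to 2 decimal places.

By independence, Var(Q) = (1)²Var(T_1) + (1)²Var(T_2) + (1)²Var(T_3) + (1)²Var(T_4)
= (1)²·3.04 + (1)²·3.04 + (1)²·3.04 + (1)²·3.04 = 12.16

12.16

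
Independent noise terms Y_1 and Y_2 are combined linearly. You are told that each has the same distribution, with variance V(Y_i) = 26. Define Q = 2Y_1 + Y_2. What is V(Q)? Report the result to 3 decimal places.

By independence, V(Q) = (2)²V(Y_1) + (1)²V(Y_2)
= (2)²·26 + (1)²·26 = 130

130.000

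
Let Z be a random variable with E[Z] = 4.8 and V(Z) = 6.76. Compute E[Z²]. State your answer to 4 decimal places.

E[Z²] = V(Z) + (E[Z])² = 6.76 + (4.8)² = 29.8

29.8000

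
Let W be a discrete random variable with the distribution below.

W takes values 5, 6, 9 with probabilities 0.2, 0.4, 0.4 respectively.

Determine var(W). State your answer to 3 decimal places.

E[W] = (5)(0.2) + (6)(0.4) + (9)(0.4) = 7
E[W²] = (5)²(0.2) + (6)²(0.4) + (9)²(0.4) = 51.8
var(W) = E[W²] − (E[W])² = 51.8 − (7)² = 2.8

2.800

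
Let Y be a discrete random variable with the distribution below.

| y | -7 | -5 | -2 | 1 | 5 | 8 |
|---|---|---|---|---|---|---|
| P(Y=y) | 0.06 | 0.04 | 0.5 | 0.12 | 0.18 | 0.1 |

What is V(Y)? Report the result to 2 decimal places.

16.92

E[Y] = (-7)(0.06) + (-5)(0.04) + (-2)(0.5) + (1)(0.12) + (5)(0.18) + (8)(0.1) = 0.2
E[Y²] = (-7)²(0.06) + (-5)²(0.04) + (-2)²(0.5) + (1)²(0.12) + (5)²(0.18) + (8)²(0.1) = 16.96
V(Y) = E[Y²] − (E[Y])² = 16.96 − (0.2)² = 16.92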